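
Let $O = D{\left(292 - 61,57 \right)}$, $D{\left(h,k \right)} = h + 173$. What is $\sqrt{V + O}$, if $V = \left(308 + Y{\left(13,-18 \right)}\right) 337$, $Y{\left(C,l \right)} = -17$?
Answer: $\sqrt{98471} \approx 313.8$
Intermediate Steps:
$V = 98067$ ($V = \left(308 - 17\right) 337 = 291 \cdot 337 = 98067$)
$D{\left(h,k \right)} = 173 + h$
$O = 404$ ($O = 173 + \left(292 - 61\right) = 173 + 231 = 404$)
$\sqrt{V + O} = \sqrt{98067 + 404} = \sqrt{98471}$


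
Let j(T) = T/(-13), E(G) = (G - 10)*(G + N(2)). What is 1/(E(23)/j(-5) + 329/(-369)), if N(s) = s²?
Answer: 1845/1682102 ≈ 0.0010968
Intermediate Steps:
E(G) = (-10 + G)*(4 + G) (E(G) = (G - 10)*(G + 2²) = (-10 + G)*(G + 4) = (-10 + G)*(4 + G))
j(T) = -T/13 (j(T) = T*(-1/13) = -T/13)
1/(E(23)/j(-5) + 329/(-369)) = 1/((-40 + 23² - 6*23)/((-1/13*(-5))) + 329/(-369)) = 1/((-40 + 529 - 138)/(5/13) + 329*(-1/369)) = 1/(351*(13/5) - 329/369) = 1/(4563/5 - 329/369) = 1/(1682102/1845) = 1845/1682102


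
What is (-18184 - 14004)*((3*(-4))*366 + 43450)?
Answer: -1257198904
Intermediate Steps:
(-18184 - 14004)*((3*(-4))*366 + 43450) = -32188*(-12*366 + 43450) = -32188*(-4392 + 43450) = -32188*39058 = -1257198904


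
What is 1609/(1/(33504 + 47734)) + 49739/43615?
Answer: 5701001400069/43615 ≈ 1.3071e+8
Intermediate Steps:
1609/(1/(33504 + 47734)) + 49739/43615 = 1609/(1/81238) + 49739*(1/43615) = 1609/(1/81238) + 49739/43615 = 1609*81238 + 49739/43615 = 130711942 + 49739/43615 = 5701001400069/43615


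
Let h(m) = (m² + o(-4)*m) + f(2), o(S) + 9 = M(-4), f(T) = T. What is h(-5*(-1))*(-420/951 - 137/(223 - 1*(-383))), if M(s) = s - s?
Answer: 384807/32017 ≈ 12.019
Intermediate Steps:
M(s) = 0
o(S) = -9 (o(S) = -9 + 0 = -9)
h(m) = 2 + m² - 9*m (h(m) = (m² - 9*m) + 2 = 2 + m² - 9*m)
h(-5*(-1))*(-420/951 - 137/(223 - 1*(-383))) = (2 + (-5*(-1))² - (-45)*(-1))*(-420/951 - 137/(223 - 1*(-383))) = (2 + 5² - 9*5)*(-420*1/951 - 137/(223 + 383)) = (2 + 25 - 45)*(-140/317 - 137/606) = -18*(-140/317 - 137*1/606) = -18*(-140/317 - 137/606) = -18*(-128269/192102) = 384807/32017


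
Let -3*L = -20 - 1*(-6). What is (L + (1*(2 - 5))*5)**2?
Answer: 961/9 ≈ 106.78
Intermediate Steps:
L = 14/3 (L = -(-20 - 1*(-6))/3 = -(-20 + 6)/3 = -1/3*(-14) = 14/3 ≈ 4.6667)
(L + (1*(2 - 5))*5)**2 = (14/3 + (1*(2 - 5))*5)**2 = (14/3 + (1*(-3))*5)**2 = (14/3 - 3*5)**2 = (14/3 - 15)**2 = (-31/3)**2 = 961/9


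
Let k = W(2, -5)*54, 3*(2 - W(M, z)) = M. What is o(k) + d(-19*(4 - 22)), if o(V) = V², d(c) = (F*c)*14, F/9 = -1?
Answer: -37908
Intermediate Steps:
F = -9 (F = 9*(-1) = -9)
W(M, z) = 2 - M/3
d(c) = -126*c (d(c) = -9*c*14 = -126*c)
k = 72 (k = (2 - ⅓*2)*54 = (2 - ⅔)*54 = (4/3)*54 = 72)
o(k) + d(-19*(4 - 22)) = 72² - (-2394)*(4 - 22) = 5184 - (-2394)*(-18) = 5184 - 126*342 = 5184 - 43092 = -37908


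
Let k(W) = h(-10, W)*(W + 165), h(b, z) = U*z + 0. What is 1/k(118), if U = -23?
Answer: -1/768062 ≈ -1.3020e-6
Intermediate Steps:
h(b, z) = -23*z (h(b, z) = -23*z + 0 = -23*z)
k(W) = -23*W*(165 + W) (k(W) = (-23*W)*(W + 165) = (-23*W)*(165 + W) = -23*W*(165 + W))
1/k(118) = 1/(-23*118*(165 + 118)) = 1/(-23*118*283) = 1/(-768062) = -1/768062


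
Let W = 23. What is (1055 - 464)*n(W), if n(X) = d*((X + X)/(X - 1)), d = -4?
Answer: -54372/11 ≈ -4942.9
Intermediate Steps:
n(X) = -8*X/(-1 + X) (n(X) = -4*(X + X)/(X - 1) = -4*2*X/(-1 + X) = -8*X/(-1 + X))
(1055 - 464)*n(W) = (1055 - 464)*(-8*23/(-1 + 23)) = 591*(-8*23/22) = 591*(-8*23*1/22) = 591*(-92/11) = -54372/11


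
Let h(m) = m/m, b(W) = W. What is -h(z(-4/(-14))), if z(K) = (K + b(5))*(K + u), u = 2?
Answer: -1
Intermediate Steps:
z(K) = (2 + K)*(5 + K) (z(K) = (K + 5)*(K + 2) = (5 + K)*(2 + K) = (2 + K)*(5 + K))
h(m) = 1
-h(z(-4/(-14))) = -1*1 = -1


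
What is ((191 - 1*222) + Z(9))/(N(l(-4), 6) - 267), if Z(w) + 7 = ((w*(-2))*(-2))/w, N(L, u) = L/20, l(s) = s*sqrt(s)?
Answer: 13350/104837 - 20*I/104837 ≈ 0.12734 - 0.00019077*I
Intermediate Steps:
l(s) = s**(3/2)
N(L, u) = L/20 (N(L, u) = L*(1/20) = L/20)
Z(w) = -3 (Z(w) = -7 + ((w*(-2))*(-2))/w = -7 + (-2*w*(-2))/w = -7 + (4*w)/w = -7 + 4 = -3)
((191 - 1*222) + Z(9))/(N(l(-4), 6) - 267) = ((191 - 1*222) - 3)/((-4)**(3/2)/20 - 267) = ((191 - 222) - 3)/((-8*I)/20 - 267) = (-31 - 3)/(-2*I/5 - 267) = -34*25*(-267 + 2*I/5)/1782229 = -50*(-267 + 2*I/5)/104837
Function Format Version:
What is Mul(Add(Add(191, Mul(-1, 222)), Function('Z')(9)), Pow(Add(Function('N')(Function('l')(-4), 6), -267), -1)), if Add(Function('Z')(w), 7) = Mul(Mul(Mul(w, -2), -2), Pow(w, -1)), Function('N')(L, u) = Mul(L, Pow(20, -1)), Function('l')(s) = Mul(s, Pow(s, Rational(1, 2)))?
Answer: Add(Rational(13350, 104837), Mul(Rational(-20, 104837), I)) ≈ Add(0.12734, Mul(-0.00019077, I))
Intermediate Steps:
Function('l')(s) = Pow(s, Rational(3, 2))
Function('N')(L, u) = Mul(Rational(1, 20), L) (Function('N')(L, u) = Mul(L, Rational(1, 20)) = Mul(Rational(1, 20), L))
Function('Z')(w) = -3 (Function('Z')(w) = Add(-7, Mul(Mul(Mul(w, -2), -2), Pow(w, -1))) = Add(-7, Mul(Mul(Mul(-2, w), -2), Pow(w, -1))) = Add(-7, Mul(Mul(4, w), Pow(w, -1))) = Add(-7, 4) = -3)
Mul(Add(Add(191, Mul(-1, 222)), Function('Z')(9)), Pow(Add(Function('N')(Function('l')(-4), 6), -267), -1)) = Mul(Add(Add(191, Mul(-1, 222)), -3), Pow(Add(Mul(Rational(1, 20), Pow(-4, Rational(3, 2))), -267), -1)) = Mul(Add(Add(191, -222), -3), Pow(Add(Mul(Rational(1, 20), Mul(-8, I)), -267), -1)) = Mul(Add(-31, -3), Pow(Add(Mul(Rational(-2, 5), I), -267), -1)) = Mul(-34, Pow(Add(-267, Mul(Rational(-2, 5), I)), -1)) = Mul(-34, Mul(Rational(25, 1782229), Add(-267, Mul(Rational(2, 5), I)))) = Mul(Rational(-50, 104837), Add(-267, Mul(Rational(2, 5), I)))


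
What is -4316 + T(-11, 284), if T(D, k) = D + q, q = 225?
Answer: -4102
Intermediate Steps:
T(D, k) = 225 + D (T(D, k) = D + 225 = 225 + D)
-4316 + T(-11, 284) = -4316 + (225 - 11) = -4316 + 214 = -4102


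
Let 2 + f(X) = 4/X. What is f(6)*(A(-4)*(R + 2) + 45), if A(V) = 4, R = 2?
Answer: -244/3 ≈ -81.333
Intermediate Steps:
f(X) = -2 + 4/X
f(6)*(A(-4)*(R + 2) + 45) = (-2 + 4/6)*(4*(2 + 2) + 45) = (-2 + 4*(⅙))*(4*4 + 45) = (-2 + ⅔)*(16 + 45) = -4/3*61 = -244/3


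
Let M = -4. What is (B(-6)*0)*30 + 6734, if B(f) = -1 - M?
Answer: 6734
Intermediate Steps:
B(f) = 3 (B(f) = -1 - 1*(-4) = -1 + 4 = 3)
(B(-6)*0)*30 + 6734 = (3*0)*30 + 6734 = 0*30 + 6734 = 0 + 6734 = 6734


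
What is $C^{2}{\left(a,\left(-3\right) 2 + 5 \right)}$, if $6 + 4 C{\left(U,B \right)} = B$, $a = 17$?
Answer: $\frac{49}{16} \approx 3.0625$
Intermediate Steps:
$C{\left(U,B \right)} = - \frac{3}{2} + \frac{B}{4}$
$C^{2}{\left(a,\left(-3\right) 2 + 5 \right)} = \left(- \frac{3}{2} + \frac{\left(-3\right) 2 + 5}{4}\right)^{2} = \left(- \frac{3}{2} + \frac{-6 + 5}{4}\right)^{2} = \left(- \frac{3}{2} + \frac{1}{4} \left(-1\right)\right)^{2} = \left(- \frac{3}{2} - \frac{1}{4}\right)^{2} = \left(- \frac{7}{4}\right)^{2} = \frac{49}{16}$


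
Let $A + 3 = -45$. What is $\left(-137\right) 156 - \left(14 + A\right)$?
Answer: $-21338$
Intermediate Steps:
$A = -48$ ($A = -3 - 45 = -48$)
$\left(-137\right) 156 - \left(14 + A\right) = \left(-137\right) 156 - -34 = -21372 + \left(-14 + 48\right) = -21372 + 34 = -21338$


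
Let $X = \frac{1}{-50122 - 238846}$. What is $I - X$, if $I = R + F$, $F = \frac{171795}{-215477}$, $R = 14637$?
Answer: $\frac{911337180339749}{62265957736} \approx 14636.0$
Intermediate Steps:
$F = - \frac{171795}{215477}$ ($F = 171795 \left(- \frac{1}{215477}\right) = - \frac{171795}{215477} \approx -0.79728$)
$I = \frac{3153765054}{215477}$ ($I = 14637 - \frac{171795}{215477} = \frac{3153765054}{215477} \approx 14636.0$)
$X = - \frac{1}{288968}$ ($X = \frac{1}{-288968} = - \frac{1}{288968} \approx -3.4606 \cdot 10^{-6}$)
$I - X = \frac{3153765054}{215477} - - \frac{1}{288968} = \frac{3153765054}{215477} + \frac{1}{288968} = \frac{911337180339749}{62265957736}$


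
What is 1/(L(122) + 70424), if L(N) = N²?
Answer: 1/85308 ≈ 1.1722e-5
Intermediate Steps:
1/(L(122) + 70424) = 1/(122² + 70424) = 1/(14884 + 70424) = 1/85308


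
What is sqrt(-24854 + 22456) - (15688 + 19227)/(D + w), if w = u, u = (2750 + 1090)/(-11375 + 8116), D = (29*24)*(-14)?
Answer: 113787985/31759536 + I*sqrt(2398) ≈ 3.5828 + 48.969*I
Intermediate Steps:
D = -9744 (D = 696*(-14) = -9744)
u = -3840/3259 (u = 3840/(-3259) = 3840*(-1/3259) = -3840/3259 ≈ -1.1783)
w = -3840/3259 ≈ -1.1783
sqrt(-24854 + 22456) - (15688 + 19227)/(D + w) = sqrt(-24854 + 22456) - (15688 + 19227)/(-9744 - 3840/3259) = sqrt(-2398) - 34915/(-31759536/3259) = I*sqrt(2398) - 34915*(-3259)/31759536 = I*sqrt(2398) - 1*(-113787985/31759536) = I*sqrt(2398) + 113787985/31759536 = 113787985/31759536 + I*sqrt(2398)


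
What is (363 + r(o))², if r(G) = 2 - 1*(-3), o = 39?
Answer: 135424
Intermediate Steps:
r(G) = 5 (r(G) = 2 + 3 = 5)
(363 + r(o))² = (363 + 5)² = 368² = 135424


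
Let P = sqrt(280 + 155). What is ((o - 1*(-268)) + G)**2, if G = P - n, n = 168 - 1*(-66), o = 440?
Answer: (474 + sqrt(435))**2 ≈ 2.4488e+5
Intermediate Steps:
P = sqrt(435) ≈ 20.857
n = 234 (n = 168 + 66 = 234)
G = -234 + sqrt(435) (G = sqrt(435) - 1*234 = sqrt(435) - 234 = -234 + sqrt(435) ≈ -213.14)
((o - 1*(-268)) + G)**2 = ((440 - 1*(-268)) + (-234 + sqrt(435)))**2 = ((440 + 268) + (-234 + sqrt(435)))**2 = (708 + (-234 + sqrt(435)))**2 = (474 + sqrt(435))**2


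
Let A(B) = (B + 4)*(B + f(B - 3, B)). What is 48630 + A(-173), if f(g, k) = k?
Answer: 107104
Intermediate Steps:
A(B) = 2*B*(4 + B) (A(B) = (B + 4)*(B + B) = (4 + B)*(2*B) = 2*B*(4 + B))
48630 + A(-173) = 48630 + 2*(-173)*(4 - 173) = 48630 + 2*(-173)*(-169) = 48630 + 58474 = 107104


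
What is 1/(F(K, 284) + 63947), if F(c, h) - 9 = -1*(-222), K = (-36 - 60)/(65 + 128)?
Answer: 1/64178 ≈ 1.5582e-5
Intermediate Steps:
K = -96/193 ≈ -0.49741
F(c, h) = 231 (F(c, h) = 9 - 1*(-222) = 9 + 222 = 231)
1/(F(K, 284) + 63947) = 1/(231 + 63947) = 1/64178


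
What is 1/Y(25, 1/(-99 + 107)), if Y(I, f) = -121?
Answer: -1/121 ≈ -0.0082645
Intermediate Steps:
1/Y(25, 1/(-99 + 107)) = 1/(-121) = -1/121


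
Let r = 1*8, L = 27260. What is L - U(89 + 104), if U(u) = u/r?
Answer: 217887/8 ≈ 27236.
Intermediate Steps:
r = 8
U(u) = u/8
L - U(89 + 104) = 27260 - (89 + 104)/8 = 27260 - 193/8 = 217887/8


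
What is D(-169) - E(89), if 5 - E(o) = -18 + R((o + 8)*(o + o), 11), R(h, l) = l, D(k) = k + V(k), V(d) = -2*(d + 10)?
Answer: 137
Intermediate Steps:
V(d) = -20 - 2*d (V(d) = -2*(10 + d) = -20 - 2*d)
D(k) = -20 - k (D(k) = k + (-20 - 2*k) = -20 - k)
E(o) = 12 (E(o) = 5 - (-18 + 11) = 5 - 1*(-7) = 5 + 7 = 12)
D(-169) - E(89) = (-20 - 1*(-169)) - 1*12 = (-20 + 169) - 12 = 149 - 12 = 137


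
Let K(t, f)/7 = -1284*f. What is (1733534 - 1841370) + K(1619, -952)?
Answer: 8448740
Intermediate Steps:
K(t, f) = -8988*f (K(t, f) = 7*(-1284*f) = -8988*f)
(1733534 - 1841370) + K(1619, -952) = (1733534 - 1841370) - 8988*(-952) = -107836 + 8556576 = 8448740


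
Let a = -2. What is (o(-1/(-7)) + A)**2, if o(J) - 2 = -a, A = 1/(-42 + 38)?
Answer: 225/16 ≈ 14.063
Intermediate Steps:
A = -1/4 (A = 1/(-4) = -1/4 ≈ -0.25000)
o(J) = 4 (o(J) = 2 - 1*(-2) = 2 + 2 = 4)
(o(-1/(-7)) + A)**2 = (4 - 1/4)**2 = (15/4)**2 = 225/16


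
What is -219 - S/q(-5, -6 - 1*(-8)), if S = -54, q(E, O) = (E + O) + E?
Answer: -903/4 ≈ -225.75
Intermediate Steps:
q(E, O) = O + 2*E
-219 - S/q(-5, -6 - 1*(-8)) = -219 - (-54)/((-6 - 1*(-8)) + 2*(-5)) = -219 - (-54)/((-6 + 8) - 10) = -219 - (-54)/(2 - 10) = -219 - (-54)/(-8) = -219 - (-54)*(-1)/8 = -219 - 1*27/4 = -219 - 27/4 = -903/4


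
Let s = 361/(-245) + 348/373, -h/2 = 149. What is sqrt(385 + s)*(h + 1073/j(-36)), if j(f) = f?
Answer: -11801*sqrt(16381149170)/234990 ≈ -6427.5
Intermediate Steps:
h = -298 (h = -2*149 = -298)
s = -49393/91385 (s = 361*(-1/245) + 348*(1/373) = -361/245 + 348/373 = -49393/91385 ≈ -0.54049)
sqrt(385 + s)*(h + 1073/j(-36)) = sqrt(385 - 49393/91385)*(-298 + 1073/(-36)) = sqrt(35133832/91385)*(-298 + 1073*(-1/36)) = (2*sqrt(16381149170)/13055)*(-298 - 1073/36) = (2*sqrt(16381149170)/13055)*(-11801/36) = -11801*sqrt(16381149170)/234990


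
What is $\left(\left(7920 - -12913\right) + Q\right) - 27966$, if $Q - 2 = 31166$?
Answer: $24035$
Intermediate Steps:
$Q = 31168$ ($Q = 2 + 31166 = 31168$)
$\left(\left(7920 - -12913\right) + Q\right) - 27966 = \left(\left(7920 - -12913\right) + 31168\right) - 27966 = \left(\left(7920 + 12913\right) + 31168\right) - 27966 = \left(20833 + 31168\right) - 27966 = 52001 - 27966 = 24035$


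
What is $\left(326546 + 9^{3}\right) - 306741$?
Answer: $20534$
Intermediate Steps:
$\left(326546 + 9^{3}\right) - 306741 = \left(326546 + 729\right) - 306741 = 327275 - 306741 = 20534$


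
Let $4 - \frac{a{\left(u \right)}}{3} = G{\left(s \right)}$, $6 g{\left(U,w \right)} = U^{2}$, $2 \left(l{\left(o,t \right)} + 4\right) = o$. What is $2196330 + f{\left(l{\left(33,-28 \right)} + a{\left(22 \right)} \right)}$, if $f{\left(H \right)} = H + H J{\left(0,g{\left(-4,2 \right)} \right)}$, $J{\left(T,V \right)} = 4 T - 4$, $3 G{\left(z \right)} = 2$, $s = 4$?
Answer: $\frac{4392525}{2} \approx 2.1963 \cdot 10^{6}$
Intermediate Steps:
$G{\left(z \right)} = \frac{2}{3}$ ($G{\left(z \right)} = \frac{1}{3} \cdot 2 = \frac{2}{3}$)
$l{\left(o,t \right)} = -4 + \frac{o}{2}$
$g{\left(U,w \right)} = \frac{U^{2}}{6}$
$a{\left(u \right)} = 10$ ($a{\left(u \right)} = 12 - 2 = 10$)
$J{\left(T,V \right)} = -4 + 4 T$
$f{\left(H \right)} = - 3 H$ ($f{\left(H \right)} = H + H \left(-4 + 4 \cdot 0\right) = H + H \left(-4 + 0\right) = H + H \left(-4\right) = H - 4 H = - 3 H$)
$2196330 + f{\left(l{\left(33,-28 \right)} + a{\left(22 \right)} \right)} = 2196330 - 3 \left(\left(-4 + \frac{1}{2} \cdot 33\right) + 10\right) = 2196330 - 3 \left(\left(-4 + \frac{33}{2}\right) + 10\right) = 2196330 - 3 \left(\frac{25}{2} + 10\right) = 2196330 - \frac{135}{2} = \frac{4392525}{2}$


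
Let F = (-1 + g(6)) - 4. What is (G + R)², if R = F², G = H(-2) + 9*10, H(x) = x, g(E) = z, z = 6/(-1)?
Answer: 43681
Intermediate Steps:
z = -6 (z = 6*(-1) = -6)
g(E) = -6
F = -11 (F = (-1 - 6) - 4 = -7 - 4 = -11)
G = 88 (G = -2 + 9*10 = -2 + 90 = 88)
R = 121 (R = (-11)² = 121)
(G + R)² = (88 + 121)² = 209² = 43681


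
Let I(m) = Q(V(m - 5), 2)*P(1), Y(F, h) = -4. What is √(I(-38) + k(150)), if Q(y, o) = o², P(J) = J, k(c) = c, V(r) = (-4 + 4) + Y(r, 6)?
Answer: √154 ≈ 12.410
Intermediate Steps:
V(r) = -4 (V(r) = (-4 + 4) - 4 = 0 - 4 = -4)
I(m) = 4 (I(m) = 2²*1 = 4*1 = 4)
√(I(-38) + k(150)) = √(4 + 150) = √154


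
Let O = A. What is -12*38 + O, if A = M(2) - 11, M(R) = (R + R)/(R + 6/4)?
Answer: -3261/7 ≈ -465.86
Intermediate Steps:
M(R) = 2*R/(3/2 + R) (M(R) = (2*R)/(R + 6*(¼)) = (2*R)/(R + 3/2) = (2*R)/(3/2 + R) = 2*R/(3/2 + R))
A = -69/7 (A = 4*2/(3 + 2*2) - 11 = 4*2/(3 + 4) - 11 = 4*2/7 - 11 = 4*2*(⅐) - 11 = 8/7 - 11 = -69/7 ≈ -9.8571)
O = -69/7 ≈ -9.8571
-12*38 + O = -12*38 - 69/7 = -456 - 69/7 = -3261/7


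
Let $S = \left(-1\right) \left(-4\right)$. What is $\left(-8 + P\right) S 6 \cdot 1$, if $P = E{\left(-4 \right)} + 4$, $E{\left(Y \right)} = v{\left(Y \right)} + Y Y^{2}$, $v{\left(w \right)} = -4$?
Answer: $-1728$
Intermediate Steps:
$E{\left(Y \right)} = -4 + Y^{3}$ ($E{\left(Y \right)} = -4 + Y Y^{2} = -4 + Y^{3}$)
$S = 4$
$P = -64$ ($P = \left(-4 + \left(-4\right)^{3}\right) + 4 = \left(-4 - 64\right) + 4 = -68 + 4 = -64$)
$\left(-8 + P\right) S 6 \cdot 1 = \left(-8 - 64\right) 4 \cdot 6 \cdot 1 = - 72 \cdot 24 \cdot 1 = \left(-72\right) 24 = -1728$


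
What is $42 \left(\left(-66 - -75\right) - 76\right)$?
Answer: $-2814$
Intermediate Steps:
$42 \left(\left(-66 - -75\right) - 76\right) = 42 \left(\left(-66 + 75\right) - 76\right) = 42 \left(9 - 76\right) = 42 \left(-67\right) = -2814$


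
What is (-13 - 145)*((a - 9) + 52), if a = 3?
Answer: -7268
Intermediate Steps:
(-13 - 145)*((a - 9) + 52) = (-13 - 145)*((3 - 9) + 52) = -158*(-6 + 52) = -158*46 = -7268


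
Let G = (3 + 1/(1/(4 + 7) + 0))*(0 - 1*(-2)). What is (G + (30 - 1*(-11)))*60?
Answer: 4140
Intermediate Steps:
G = 28 (G = (3 + 1/(1/11 + 0))*(0 + 2) = (3 + 1/(1/11 + 0))*2 = (3 + 1/(1/11))*2 = (3 + 11)*2 = 14*2 = 28)
(G + (30 - 1*(-11)))*60 = (28 + (30 - 1*(-11)))*60 = (28 + (30 + 11))*60 = (28 + 41)*60 = 69*60 = 4140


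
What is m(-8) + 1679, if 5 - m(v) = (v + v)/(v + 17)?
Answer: 15172/9 ≈ 1685.8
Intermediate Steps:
m(v) = 5 - 2*v/(17 + v) (m(v) = 5 - (v + v)/(v + 17) = 5 - 2*v/(17 + v))
m(-8) + 1679 = (85 + 3*(-8))/(17 - 8) + 1679 = (85 - 24)/9 + 1679 = (1/9)*61 + 1679 = 61/9 + 1679 = 15172/9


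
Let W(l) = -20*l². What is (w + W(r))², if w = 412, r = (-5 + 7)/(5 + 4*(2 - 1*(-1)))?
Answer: 14158144144/83521 ≈ 1.6952e+5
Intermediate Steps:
r = 2/17 (r = 2/(5 + 4*(2 + 1)) = 2/(5 + 4*3) = 2/(5 + 12) = 2/17 ≈ 0.11765)
(w + W(r))² = (412 - 20*(2/17)²)² = (412 - 20*4/289)² = (412 - 80/289)² = (118988/289)² = 14158144144/83521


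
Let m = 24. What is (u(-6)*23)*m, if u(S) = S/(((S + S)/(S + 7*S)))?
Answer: -13248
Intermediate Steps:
u(S) = 4*S (u(S) = S/(((2*S)/((8*S)))) = S/(((2*S)*(1/(8*S)))) = S/(¼) = S*4 = 4*S)
(u(-6)*23)*m = ((4*(-6))*23)*24 = -24*23*24 = -552*24 = -13248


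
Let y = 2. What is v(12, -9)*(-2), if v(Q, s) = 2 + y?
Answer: -8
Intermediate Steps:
v(Q, s) = 4 (v(Q, s) = 2 + 2 = 4)
v(12, -9)*(-2) = 4*(-2) = -8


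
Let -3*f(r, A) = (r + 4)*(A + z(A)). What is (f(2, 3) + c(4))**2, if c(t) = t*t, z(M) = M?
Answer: 16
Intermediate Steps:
f(r, A) = -2*A*(4 + r)/3 (f(r, A) = -(r + 4)*(A + A)/3 = -(4 + r)*2*A/3 = -2*A*(4 + r)/3)
c(t) = t**2
(f(2, 3) + c(4))**2 = ((2/3)*3*(-4 - 1*2) + 4**2)**2 = ((2/3)*3*(-4 - 2) + 16)**2 = ((2/3)*3*(-6) + 16)**2 = (-12 + 16)**2 = 4**2 = 16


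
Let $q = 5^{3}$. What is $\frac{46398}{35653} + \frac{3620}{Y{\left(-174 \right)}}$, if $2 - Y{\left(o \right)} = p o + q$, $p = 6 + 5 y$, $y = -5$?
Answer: $\frac{30034882}{122254137} \approx 0.24568$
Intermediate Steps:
$q = 125$
$p = -19$ ($p = 6 + 5 \left(-5\right) = 6 - 25 = -19$)
$Y{\left(o \right)} = -123 + 19 o$ ($Y{\left(o \right)} = 2 - \left(- 19 o + 125\right) = 2 - \left(125 - 19 o\right) = 2 + \left(-125 + 19 o\right) = -123 + 19 o$)
$\frac{46398}{35653} + \frac{3620}{Y{\left(-174 \right)}} = \frac{46398}{35653} + \frac{3620}{-123 + 19 \left(-174\right)} = 46398 \cdot \frac{1}{35653} + \frac{3620}{-123 - 3306} = \frac{46398}{35653} + \frac{3620}{-3429} = \frac{46398}{35653} + 3620 \left(- \frac{1}{3429}\right) = \frac{46398}{35653} - \frac{3620}{3429} = \frac{30034882}{122254137}$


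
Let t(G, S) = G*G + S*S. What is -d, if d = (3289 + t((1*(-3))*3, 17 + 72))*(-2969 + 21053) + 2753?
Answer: -204189197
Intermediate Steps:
t(G, S) = G² + S²
d = 204189197 (d = (3289 + (((1*(-3))*3)² + (17 + 72)²))*(-2969 + 21053) + 2753 = (3289 + ((-3*3)² + 89²))*18084 + 2753 = (3289 + ((-9)² + 7921))*18084 + 2753 = (3289 + (81 + 7921))*18084 + 2753 = (3289 + 8002)*18084 + 2753 = 11291*18084 + 2753 = 204186444 + 2753 = 204189197)
-d = -1*204189197 = -204189197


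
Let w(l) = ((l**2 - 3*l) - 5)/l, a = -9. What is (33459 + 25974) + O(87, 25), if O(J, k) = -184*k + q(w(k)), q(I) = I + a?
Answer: 274229/5 ≈ 54846.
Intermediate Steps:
w(l) = (-5 + l**2 - 3*l)/l
q(I) = -9 + I (q(I) = I - 9 = -9 + I)
O(J, k) = -12 - 183*k - 5/k (O(J, k) = -184*k + (-9 + (-3 + k - 5/k)) = -184*k + (-12 + k - 5/k) = -12 - 183*k - 5/k)
(33459 + 25974) + O(87, 25) = (33459 + 25974) + (-12 - 183*25 - 5/25) = 59433 + (-12 - 4575 - 5*1/25) = 59433 + (-12 - 4575 - 1/5) = 59433 - 22936/5 = 274229/5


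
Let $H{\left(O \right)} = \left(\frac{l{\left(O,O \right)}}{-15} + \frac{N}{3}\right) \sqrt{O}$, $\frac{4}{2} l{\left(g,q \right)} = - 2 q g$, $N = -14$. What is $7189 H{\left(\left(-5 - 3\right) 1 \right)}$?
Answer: $- \frac{28756 i \sqrt{2}}{5} \approx - 8133.4 i$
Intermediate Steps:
$l{\left(g,q \right)} = - g q$ ($l{\left(g,q \right)} = \frac{- 2 q g}{2} = \frac{\left(-2\right) g q}{2} = - g q$)
$H{\left(O \right)} = \sqrt{O} \left(- \frac{14}{3} + \frac{O^{2}}{15}\right)$ ($H{\left(O \right)} = \left(\frac{\left(-1\right) O O}{-15} - \frac{14}{3}\right) \sqrt{O} = \left(- O^{2} \left(- \frac{1}{15}\right) - \frac{14}{3}\right) \sqrt{O} = \left(\frac{O^{2}}{15} - \frac{14}{3}\right) \sqrt{O} = \left(- \frac{14}{3} + \frac{O^{2}}{15}\right) \sqrt{O} = \sqrt{O} \left(- \frac{14}{3} + \frac{O^{2}}{15}\right)$)
$7189 H{\left(\left(-5 - 3\right) 1 \right)} = 7189 \frac{\sqrt{\left(-5 - 3\right) 1} \left(-70 + \left(\left(-5 - 3\right) 1\right)^{2}\right)}{15} = 7189 \frac{\sqrt{\left(-8\right) 1} \left(-70 + \left(\left(-8\right) 1\right)^{2}\right)}{15} = 7189 \frac{\sqrt{-8} \left(-70 + \left(-8\right)^{2}\right)}{15} = 7189 \frac{2 i \sqrt{2} \left(-70 + 64\right)}{15} = 7189 \cdot \frac{1}{15} \cdot 2 i \sqrt{2} \left(-6\right) = 7189 \left(- \frac{4 i \sqrt{2}}{5}\right) = - \frac{28756 i \sqrt{2}}{5}$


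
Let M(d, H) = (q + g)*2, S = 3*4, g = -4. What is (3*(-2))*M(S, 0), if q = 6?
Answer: -24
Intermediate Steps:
S = 12
M(d, H) = 4 (M(d, H) = (6 - 4)*2 = 2*2 = 4)
(3*(-2))*M(S, 0) = (3*(-2))*4 = -6*4 = -24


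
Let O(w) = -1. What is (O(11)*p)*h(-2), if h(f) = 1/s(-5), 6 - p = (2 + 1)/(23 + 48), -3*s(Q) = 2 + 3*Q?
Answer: -1269/923 ≈ -1.3749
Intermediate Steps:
s(Q) = -⅔ - Q (s(Q) = -(2 + 3*Q)/3 = -⅔ - Q)
p = 423/71 (p = 6 - (2 + 1)/(23 + 48) = 6 - 3/71 = 423/71 ≈ 5.9577)
h(f) = 3/13 (h(f) = 1/(-⅔ - 1*(-5)) = 1/(-⅔ + 5) = 1/(13/3) = 3/13)
(O(11)*p)*h(-2) = -1*423/71*(3/13) = -423/71*3/13 = -1269/923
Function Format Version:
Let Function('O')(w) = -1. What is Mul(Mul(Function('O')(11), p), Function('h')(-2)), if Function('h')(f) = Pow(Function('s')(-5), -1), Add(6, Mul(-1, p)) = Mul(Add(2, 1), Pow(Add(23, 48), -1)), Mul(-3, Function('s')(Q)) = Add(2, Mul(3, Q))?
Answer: Rational(-1269, 923) ≈ -1.3749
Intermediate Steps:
Function('s')(Q) = Add(Rational(-2, 3), Mul(-1, Q)) (Function('s')(Q) = Mul(Rational(-1, 3), Add(2, Mul(3, Q))) = Add(Rational(-2, 3), Mul(-1, Q)))
p = Rational(423, 71) (p = Add(6, Mul(-1, Mul(Add(2, 1), Pow(Add(23, 48), -1)))) = Add(6, Mul(-1, Mul(3, Pow(71, -1)))) = Add(6, Mul(-1, Mul(3, Rational(1, 71)))) = Add(6, Mul(-1, Rational(3, 71))) = Add(6, Rational(-3, 71)) = Rational(423, 71) ≈ 5.9577)
Function('h')(f) = Rational(3, 13) (Function('h')(f) = Pow(Add(Rational(-2, 3), Mul(-1, -5)), -1) = Pow(Add(Rational(-2, 3), 5), -1) = Pow(Rational(13, 3), -1) = Rational(3, 13))
Mul(Mul(Function('O')(11), p), Function('h')(-2)) = Mul(Mul(-1, Rational(423, 71)), Rational(3, 13)) = Mul(Rational(-423, 71), Rational(3, 13)) = Rational(-1269, 923)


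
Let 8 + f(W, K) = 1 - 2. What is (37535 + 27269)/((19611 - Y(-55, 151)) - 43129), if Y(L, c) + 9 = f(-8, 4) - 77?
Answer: -64804/23423 ≈ -2.7667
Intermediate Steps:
f(W, K) = -9 (f(W, K) = -8 + (1 - 2) = -8 - 1 = -9)
Y(L, c) = -95 (Y(L, c) = -9 + (-9 - 77) = -9 - 86 = -95)
(37535 + 27269)/((19611 - Y(-55, 151)) - 43129) = (37535 + 27269)/((19611 - 1*(-95)) - 43129) = 64804/((19611 + 95) - 43129) = 64804/(19706 - 43129) = 64804/(-23423) = 64804*(-1/23423) = -64804/23423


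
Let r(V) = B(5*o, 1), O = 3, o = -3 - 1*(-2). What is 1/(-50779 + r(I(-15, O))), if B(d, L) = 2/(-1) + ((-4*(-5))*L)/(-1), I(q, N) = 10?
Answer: -1/50801 ≈ -1.9685e-5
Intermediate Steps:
o = -1 (o = -3 + 2 = -1)
B(d, L) = -2 - 20*L (B(d, L) = 2*(-1) + (20*L)*(-1) = -2 - 20*L)
r(V) = -22 (r(V) = -2 - 20*1 = -2 - 20 = -22)
1/(-50779 + r(I(-15, O))) = 1/(-50779 - 22) = 1/(-50801) = -1/50801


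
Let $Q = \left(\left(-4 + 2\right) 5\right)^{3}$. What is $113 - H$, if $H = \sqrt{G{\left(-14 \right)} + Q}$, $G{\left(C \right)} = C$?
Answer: $113 - 13 i \sqrt{6} \approx 113.0 - 31.843 i$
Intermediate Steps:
$Q = -1000$ ($Q = \left(\left(-2\right) 5\right)^{3} = \left(-10\right)^{3} = -1000$)
$H = 13 i \sqrt{6}$ ($H = \sqrt{-14 - 1000} = \sqrt{-1014} = 13 i \sqrt{6} \approx 31.843 i$)
$113 - H = 113 - 13 i \sqrt{6}$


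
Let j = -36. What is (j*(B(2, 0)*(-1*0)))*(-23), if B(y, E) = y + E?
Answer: 0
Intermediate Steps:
B(y, E) = E + y
(j*(B(2, 0)*(-1*0)))*(-23) = -36*(0 + 2)*(-1*0)*(-23) = -72*0*(-23) = -36*0*(-23) = 0*(-23) = 0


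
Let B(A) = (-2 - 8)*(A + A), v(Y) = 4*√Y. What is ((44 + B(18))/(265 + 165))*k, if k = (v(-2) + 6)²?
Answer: -632/215 - 7584*I*√2/215 ≈ -2.9395 - 49.886*I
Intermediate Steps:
B(A) = -20*A
k = (6 + 4*I*√2)² (k = (4*√(-2) + 6)² = (4*(I*√2) + 6)² = (4*I*√2 + 6)² = (6 + 4*I*√2)² ≈ 4.0 + 67.882*I)
((44 + B(18))/(265 + 165))*k = ((44 - 20*18)/(265 + 165))*(4 + 48*I*√2) = ((44 - 360)/430)*(4 + 48*I*√2) = (-316*1/430)*(4 + 48*I*√2) = -158*(4 + 48*I*√2)/215 = -632/215 - 7584*I*√2/215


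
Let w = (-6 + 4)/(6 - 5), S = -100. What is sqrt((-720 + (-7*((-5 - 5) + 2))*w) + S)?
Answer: 2*I*sqrt(233) ≈ 30.529*I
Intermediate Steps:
w = -2 (w = -2/1 = -2*1 = -2)
sqrt((-720 + (-7*((-5 - 5) + 2))*w) + S) = sqrt((-720 - 7*((-5 - 5) + 2)*(-2)) - 100) = sqrt((-720 - 7*(-10 + 2)*(-2)) - 100) = sqrt((-720 - 7*(-8)*(-2)) - 100) = sqrt((-720 + 56*(-2)) - 100) = sqrt((-720 - 112) - 100) = sqrt(-832 - 100) = sqrt(-932) = 2*I*sqrt(233)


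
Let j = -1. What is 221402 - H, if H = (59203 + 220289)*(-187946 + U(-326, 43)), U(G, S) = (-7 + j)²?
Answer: 52511737346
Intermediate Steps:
U(G, S) = 64 (U(G, S) = (-7 - 1)² = (-8)² = 64)
H = -52511515944 (H = (59203 + 220289)*(-187946 + 64) = 279492*(-187882) = -52511515944)
221402 - H = 221402 - 1*(-52511515944) = 221402 + 52511515944 = 52511737346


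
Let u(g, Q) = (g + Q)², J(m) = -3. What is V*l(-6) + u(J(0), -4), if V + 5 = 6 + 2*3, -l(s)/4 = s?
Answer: 217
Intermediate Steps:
l(s) = -4*s
u(g, Q) = (Q + g)²
V = 7 (V = -5 + (6 + 2*3) = -5 + (6 + 6) = -5 + 12 = 7)
V*l(-6) + u(J(0), -4) = 7*(-4*(-6)) + (-4 - 3)² = 7*24 + (-7)² = 168 + 49 = 217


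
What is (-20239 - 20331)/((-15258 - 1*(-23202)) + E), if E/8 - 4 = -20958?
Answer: 20285/79844 ≈ 0.25406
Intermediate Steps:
E = -167632 (E = 32 + 8*(-20958) = 32 - 167664 = -167632)
(-20239 - 20331)/((-15258 - 1*(-23202)) + E) = (-20239 - 20331)/((-15258 - 1*(-23202)) - 167632) = -40570/((-15258 + 23202) - 167632) = -40570/(7944 - 167632) = -40570/(-159688) = -40570*(-1/159688) = 20285/79844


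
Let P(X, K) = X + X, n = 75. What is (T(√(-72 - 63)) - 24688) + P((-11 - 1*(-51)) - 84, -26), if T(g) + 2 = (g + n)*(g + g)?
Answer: -25048 + 450*I*√15 ≈ -25048.0 + 1742.8*I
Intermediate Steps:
T(g) = -2 + 2*g*(75 + g) (T(g) = -2 + (g + 75)*(g + g) = -2 + (75 + g)*(2*g) = -2 + 2*g*(75 + g))
P(X, K) = 2*X
(T(√(-72 - 63)) - 24688) + P((-11 - 1*(-51)) - 84, -26) = ((-2 + 2*(√(-72 - 63))² + 150*√(-72 - 63)) - 24688) + 2*((-11 - 1*(-51)) - 84) = ((-2 + 2*(√(-135))² + 150*√(-135)) - 24688) + 2*((-11 + 51) - 84) = ((-2 + 2*(3*I*√15)² + 150*(3*I*√15)) - 24688) + 2*(40 - 84) = ((-2 + 2*(-135) + 450*I*√15) - 24688) + 2*(-44) = ((-2 - 270 + 450*I*√15) - 24688) - 88 = ((-272 + 450*I*√15) - 24688) - 88 = (-24960 + 450*I*√15) - 88 = -25048 + 450*I*√15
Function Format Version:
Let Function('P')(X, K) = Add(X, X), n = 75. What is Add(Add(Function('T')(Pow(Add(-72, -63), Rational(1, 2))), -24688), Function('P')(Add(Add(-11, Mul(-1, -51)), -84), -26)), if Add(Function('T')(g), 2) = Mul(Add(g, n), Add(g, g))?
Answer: Add(-25048, Mul(450, I, Pow(15, Rational(1, 2)))) ≈ Add(-25048., Mul(1742.8, I))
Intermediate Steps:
Function('T')(g) = Add(-2, Mul(2, g, Add(75, g))) (Function('T')(g) = Add(-2, Mul(Add(g, 75), Add(g, g))) = Add(-2, Mul(Add(75, g), Mul(2, g))) = Add(-2, Mul(2, g, Add(75, g))))
Function('P')(X, K) = Mul(2, X)
Add(Add(Function('T')(Pow(Add(-72, -63), Rational(1, 2))), -24688), Function('P')(Add(Add(-11, Mul(-1, -51)), -84), -26)) = Add(Add(Add(-2, Mul(2, Pow(Pow(Add(-72, -63), Rational(1, 2)), 2)), Mul(150, Pow(Add(-72, -63), Rational(1, 2)))), -24688), Mul(2, Add(Add(-11, Mul(-1, -51)), -84))) = Add(Add(Add(-2, Mul(2, Pow(Pow(-135, Rational(1, 2)), 2)), Mul(150, Pow(-135, Rational(1, 2)))), -24688), Mul(2, Add(Add(-11, 51), -84))) = Add(Add(Add(-2, Mul(2, Pow(Mul(3, I, Pow(15, Rational(1, 2))), 2)), Mul(150, Mul(3, I, Pow(15, Rational(1, 2))))), -24688), Mul(2, Add(40, -84))) = Add(Add(Add(-2, Mul(2, -135), Mul(450, I, Pow(15, Rational(1, 2)))), -24688), Mul(2, -44)) = Add(Add(Add(-2, -270, Mul(450, I, Pow(15, Rational(1, 2)))), -24688), -88) = Add(Add(Add(-272, Mul(450, I, Pow(15, Rational(1, 2)))), -24688), -88) = Add(Add(-24960, Mul(450, I, Pow(15, Rational(1, 2)))), -88) = Add(-25048, Mul(450, I, Pow(15, Rational(1, 2))))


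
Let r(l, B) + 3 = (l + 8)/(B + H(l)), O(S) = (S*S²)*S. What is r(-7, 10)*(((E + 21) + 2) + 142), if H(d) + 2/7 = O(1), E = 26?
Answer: -41638/75 ≈ -555.17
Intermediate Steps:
O(S) = S⁴ (O(S) = S³*S = S⁴)
H(d) = 5/7 (H(d) = -2/7 + 1⁴ = -2/7 + 1 = 5/7)
r(l, B) = -3 + (8 + l)/(5/7 + B) (r(l, B) = -3 + (l + 8)/(B + 5/7) = -3 + (8 + l)/(5/7 + B))
r(-7, 10)*(((E + 21) + 2) + 142) = ((41 - 21*10 + 7*(-7))/(5 + 7*10))*(((26 + 21) + 2) + 142) = ((41 - 210 - 49)/(5 + 70))*((47 + 2) + 142) = (-218/75)*(49 + 142) = ((1/75)*(-218))*191 = -218/75*191 = -41638/75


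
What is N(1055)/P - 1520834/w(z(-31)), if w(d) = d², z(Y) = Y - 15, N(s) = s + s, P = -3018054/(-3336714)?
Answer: 858972338467/532183522 ≈ 1614.1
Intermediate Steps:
P = 503009/556119 (P = -3018054*(-1/3336714) = 503009/556119 ≈ 0.90450)
N(s) = 2*s
z(Y) = -15 + Y
N(1055)/P - 1520834/w(z(-31)) = (2*1055)/(503009/556119) - 1520834/(-15 - 31)² = 2110*(556119/503009) - 1520834/((-46)²) = 1173411090/503009 - 1520834/2116 = 1173411090/503009 - 1520834*1/2116 = 1173411090/503009 - 760417/1058 = 858972338467/532183522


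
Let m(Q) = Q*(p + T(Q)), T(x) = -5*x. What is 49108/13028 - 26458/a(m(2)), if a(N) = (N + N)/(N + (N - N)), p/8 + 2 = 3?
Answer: -43074576/3257 ≈ -13225.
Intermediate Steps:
p = 8 (p = -16 + 8*3 = -16 + 24 = 8)
m(Q) = Q*(8 - 5*Q)
a(N) = 2 (a(N) = (2*N)/(N + 0) = (2*N)/N = 2)
49108/13028 - 26458/a(m(2)) = 49108/13028 - 26458/2 = 49108*(1/13028) - 26458*½ = 12277/3257 - 13229 = -43074576/3257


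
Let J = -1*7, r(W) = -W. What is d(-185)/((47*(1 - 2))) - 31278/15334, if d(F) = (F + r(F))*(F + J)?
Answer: -15639/7667 ≈ -2.0398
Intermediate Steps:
J = -7
d(F) = 0 (d(F) = (F - F)*(F - 7) = 0*(-7 + F) = 0)
d(-185)/((47*(1 - 2))) - 31278/15334 = 0/((47*(1 - 2))) - 31278/15334 = 0/((47*(-1))) - 31278*1/15334 = 0/(-47) - 15639/7667 = 0*(-1/47) - 15639/7667 = 0 - 15639/7667 = -15639/7667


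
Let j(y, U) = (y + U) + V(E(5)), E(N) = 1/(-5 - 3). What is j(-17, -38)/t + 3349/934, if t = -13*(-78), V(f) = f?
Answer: 4459199/1262768 ≈ 3.5313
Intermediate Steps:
E(N) = -⅛ (E(N) = 1/(-8) = -⅛)
j(y, U) = -⅛ + U + y (j(y, U) = (y + U) - ⅛ = (U + y) - ⅛ = -⅛ + U + y)
t = 1014
j(-17, -38)/t + 3349/934 = (-⅛ - 38 - 17)/1014 + 3349/934 = -441/8*1/1014 + 3349*(1/934) = -147/2704 + 3349/934 = 4459199/1262768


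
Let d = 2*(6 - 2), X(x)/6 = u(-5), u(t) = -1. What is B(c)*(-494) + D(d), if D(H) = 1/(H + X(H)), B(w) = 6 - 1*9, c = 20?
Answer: 2965/2 ≈ 1482.5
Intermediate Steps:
X(x) = -6 (X(x) = 6*(-1) = -6)
B(w) = -3 (B(w) = 6 - 9 = -3)
d = 8 (d = 2*4 = 8)
D(H) = 1/(-6 + H) (D(H) = 1/(H - 6) = 1/(-6 + H))
B(c)*(-494) + D(d) = -3*(-494) + 1/(-6 + 8) = 1482 + 1/2 = 1482 + ½ = 2965/2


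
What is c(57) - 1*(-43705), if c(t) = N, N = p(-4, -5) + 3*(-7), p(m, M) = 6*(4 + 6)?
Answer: 43744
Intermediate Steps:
p(m, M) = 60 (p(m, M) = 6*10 = 60)
N = 39 (N = 60 + 3*(-7) = 60 - 21 = 39)
c(t) = 39
c(57) - 1*(-43705) = 39 - 1*(-43705) = 39 + 43705 = 43744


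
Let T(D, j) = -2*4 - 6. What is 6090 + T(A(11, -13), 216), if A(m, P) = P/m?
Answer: 6076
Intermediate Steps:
T(D, j) = -14 (T(D, j) = -8 - 6 = -14)
6090 + T(A(11, -13), 216) = 6090 - 14 = 6076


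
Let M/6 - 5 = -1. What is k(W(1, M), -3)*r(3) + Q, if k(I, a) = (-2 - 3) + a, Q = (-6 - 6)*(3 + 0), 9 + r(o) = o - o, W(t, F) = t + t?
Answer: 36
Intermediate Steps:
M = 24 (M = 30 + 6*(-1) = 30 - 6 = 24)
W(t, F) = 2*t
r(o) = -9 (r(o) = -9 + (o - o) = -9 + 0 = -9)
Q = -36 (Q = -12*3 = -36)
k(I, a) = -5 + a
k(W(1, M), -3)*r(3) + Q = (-5 - 3)*(-9) - 36 = -8*(-9) - 36 = 72 - 36 = 36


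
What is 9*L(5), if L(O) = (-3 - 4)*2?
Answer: -126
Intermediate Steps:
L(O) = -14 (L(O) = -7*2 = -14)
9*L(5) = 9*(-14) = -126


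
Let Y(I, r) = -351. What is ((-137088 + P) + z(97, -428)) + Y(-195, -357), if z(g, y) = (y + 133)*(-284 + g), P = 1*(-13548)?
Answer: -95822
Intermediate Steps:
P = -13548
z(g, y) = (-284 + g)*(133 + y) (z(g, y) = (133 + y)*(-284 + g) = (-284 + g)*(133 + y))
((-137088 + P) + z(97, -428)) + Y(-195, -357) = ((-137088 - 13548) + (-37772 - 284*(-428) + 133*97 + 97*(-428))) - 351 = (-150636 + (-37772 + 121552 + 12901 - 41516)) - 351 = (-150636 + 55165) - 351 = -95471 - 351 = -95822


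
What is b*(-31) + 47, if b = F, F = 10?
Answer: -263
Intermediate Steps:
b = 10
b*(-31) + 47 = 10*(-31) + 47 = -310 + 47 = -263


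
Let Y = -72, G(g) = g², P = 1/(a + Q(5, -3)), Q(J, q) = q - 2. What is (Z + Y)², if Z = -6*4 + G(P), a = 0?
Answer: 5755201/625 ≈ 9208.3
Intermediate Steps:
Q(J, q) = -2 + q
P = -⅕ (P = 1/(0 + (-2 - 3)) = 1/(0 - 5) = 1/(-5) = -⅕ ≈ -0.20000)
Z = -599/25 (Z = -6*4 + (-⅕)² = -24 + 1/25 = -599/25 ≈ -23.960)
(Z + Y)² = (-599/25 - 72)² = (-2399/25)² = 5755201/625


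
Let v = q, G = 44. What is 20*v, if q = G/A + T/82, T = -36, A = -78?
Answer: -32080/1599 ≈ -20.063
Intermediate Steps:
q = -1604/1599 (q = 44/(-78) - 36/82 = 44*(-1/78) - 36*1/82 = -22/39 - 18/41 = -1604/1599 ≈ -1.0031)
v = -1604/1599 ≈ -1.0031
20*v = 20*(-1604/1599) = -32080/1599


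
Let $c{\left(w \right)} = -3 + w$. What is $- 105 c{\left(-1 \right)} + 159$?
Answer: $579$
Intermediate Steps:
$- 105 c{\left(-1 \right)} + 159 = - 105 \left(-3 - 1\right) + 159 = \left(-105\right) \left(-4\right) + 159 = 420 + 159 = 579$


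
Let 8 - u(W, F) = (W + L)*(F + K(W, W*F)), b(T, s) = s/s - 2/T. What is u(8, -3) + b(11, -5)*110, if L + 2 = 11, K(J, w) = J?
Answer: 13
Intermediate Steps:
L = 9 (L = -2 + 11 = 9)
b(T, s) = 1 - 2/T
u(W, F) = 8 - (9 + W)*(F + W) (u(W, F) = 8 - (W + 9)*(F + W) = 8 - (9 + W)*(F + W))
u(8, -3) + b(11, -5)*110 = (8 - 1*8**2 - 9*(-3) - 9*8 - 1*(-3)*8) + ((-2 + 11)/11)*110 = (8 - 1*64 + 27 - 72 + 24) + ((1/11)*9)*110 = (8 - 64 + 27 - 72 + 24) + (9/11)*110 = -77 + 90 = 13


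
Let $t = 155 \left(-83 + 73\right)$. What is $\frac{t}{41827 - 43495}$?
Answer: $\frac{775}{834} \approx 0.92926$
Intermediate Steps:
$t = -1550$ ($t = 155 \left(-10\right) = -1550$)
$\frac{t}{41827 - 43495} = - \frac{1550}{41827 - 43495} = - \frac{1550}{-1668} = \left(-1550\right) \left(- \frac{1}{1668}\right) = \frac{775}{834}$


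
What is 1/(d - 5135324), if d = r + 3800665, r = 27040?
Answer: -1/1307619 ≈ -7.6475e-7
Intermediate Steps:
d = 3827705 (d = 27040 + 3800665 = 3827705)
1/(d - 5135324) = 1/(3827705 - 5135324) = 1/(-1307619) = -1/1307619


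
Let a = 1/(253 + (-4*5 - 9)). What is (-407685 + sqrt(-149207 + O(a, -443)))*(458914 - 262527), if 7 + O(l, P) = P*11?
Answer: -80064034095 + 196387*I*sqrt(154087) ≈ -8.0064e+10 + 7.709e+7*I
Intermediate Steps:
a = 1/224 (a = 1/(253 + (-20 - 9)) = 1/(253 - 29) = 1/224 ≈ 0.0044643)
O(l, P) = -7 + 11*P (O(l, P) = -7 + P*11 = -7 + 11*P)
(-407685 + sqrt(-149207 + O(a, -443)))*(458914 - 262527) = (-407685 + sqrt(-149207 + (-7 + 11*(-443))))*(458914 - 262527) = (-407685 + sqrt(-149207 + (-7 - 4873)))*196387 = (-407685 + sqrt(-149207 - 4880))*196387 = (-407685 + sqrt(-154087))*196387 = (-407685 + I*sqrt(154087))*196387 = -80064034095 + 196387*I*sqrt(154087)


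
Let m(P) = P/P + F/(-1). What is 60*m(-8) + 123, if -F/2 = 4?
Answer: 663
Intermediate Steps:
F = -8 (F = -2*4 = -8)
m(P) = 9 (m(P) = P/P - 8/(-1) = 1 - 8*(-1) = 1 + 8 = 9)
60*m(-8) + 123 = 60*9 + 123 = 540 + 123 = 663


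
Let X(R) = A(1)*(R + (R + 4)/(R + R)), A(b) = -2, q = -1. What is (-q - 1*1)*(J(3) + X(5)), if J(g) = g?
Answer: 0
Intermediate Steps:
X(R) = -2*R - (4 + R)/R (X(R) = -2*(R + (R + 4)/(R + R)) = -2*(R + (4 + R)/((2*R))) = -2*(R + (4 + R)*(1/(2*R))) = -2*(R + (4 + R)/(2*R)) = -2*R - (4 + R)/R)
(-q - 1*1)*(J(3) + X(5)) = (-1*(-1) - 1*1)*(3 + (-1 - 4/5 - 2*5)) = (1 - 1)*(3 + (-1 - 4*⅕ - 10)) = 0*(3 + (-1 - ⅘ - 10)) = 0*(3 - 59/5) = 0*(-44/5) = 0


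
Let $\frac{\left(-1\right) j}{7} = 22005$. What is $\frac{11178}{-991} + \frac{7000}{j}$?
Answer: $- \frac{49392578}{4361391} \approx -11.325$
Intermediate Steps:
$j = -154035$ ($j = \left(-7\right) 22005 = -154035$)
$\frac{11178}{-991} + \frac{7000}{j} = \frac{11178}{-991} + \frac{7000}{-154035} = 11178 \left(- \frac{1}{991}\right) + 7000 \left(- \frac{1}{154035}\right) = - \frac{11178}{991} - \frac{200}{4401} = - \frac{49392578}{4361391}$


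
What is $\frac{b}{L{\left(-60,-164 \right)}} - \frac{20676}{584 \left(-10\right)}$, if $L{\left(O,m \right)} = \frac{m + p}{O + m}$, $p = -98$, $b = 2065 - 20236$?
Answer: $- \frac{2970644781}{191260} \approx -15532.0$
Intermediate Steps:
$b = -18171$
$L{\left(O,m \right)} = \frac{-98 + m}{O + m}$ ($L{\left(O,m \right)} = \frac{m - 98}{O + m} = \frac{-98 + m}{O + m}$)
$\frac{b}{L{\left(-60,-164 \right)}} - \frac{20676}{584 \left(-10\right)} = - \frac{18171}{\frac{1}{-60 - 164} \left(-98 - 164\right)} - \frac{20676}{584 \left(-10\right)} = - \frac{18171}{\frac{1}{-224} \left(-262\right)} - \frac{20676}{-5840} = - \frac{18171}{\left(- \frac{1}{224}\right) \left(-262\right)} - - \frac{5169}{1460} = - \frac{18171}{\frac{131}{112}} + \frac{5169}{1460} = \left(-18171\right) \frac{112}{131} + \frac{5169}{1460} = - \frac{2035152}{131} + \frac{5169}{1460} = - \frac{2970644781}{191260}$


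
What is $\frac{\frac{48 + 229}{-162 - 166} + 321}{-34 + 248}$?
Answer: $\frac{105011}{70192} \approx 1.4961$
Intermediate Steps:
$\frac{\frac{48 + 229}{-162 - 166} + 321}{-34 + 248} = \frac{\frac{277}{-328} + 321}{214} = \left(277 \left(- \frac{1}{328}\right) + 321\right) \frac{1}{214} = \left(- \frac{277}{328} + 321\right) \frac{1}{214} = \frac{105011}{328} \cdot \frac{1}{214} = \frac{105011}{70192}$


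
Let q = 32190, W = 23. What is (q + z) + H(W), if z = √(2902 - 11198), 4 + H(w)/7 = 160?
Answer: 33282 + 2*I*√2074 ≈ 33282.0 + 91.082*I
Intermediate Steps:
H(w) = 1092 (H(w) = -28 + 7*160 = -28 + 1120 = 1092)
z = 2*I*√2074 (z = √(-8296) = 2*I*√2074 ≈ 91.082*I)
(q + z) + H(W) = (32190 + 2*I*√2074) + 1092 = 33282 + 2*I*√2074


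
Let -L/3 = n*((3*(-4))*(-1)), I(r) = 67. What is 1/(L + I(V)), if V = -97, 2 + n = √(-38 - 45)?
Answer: 139/126889 + 36*I*√83/126889 ≈ 0.0010954 + 0.0025847*I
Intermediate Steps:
n = -2 + I*√83 (n = -2 + √(-38 - 45) = -2 + √(-83) = -2 + I*√83 ≈ -2.0 + 9.1104*I)
L = 72 - 36*I*√83 (L = -3*(-2 + I*√83)*(3*(-4))*(-1) = -3*(-2 + I*√83)*(-12*(-1)) = -3*(-2 + I*√83)*12 = -3*(-24 + 12*I*√83) = 72 - 36*I*√83 ≈ 72.0 - 327.98*I)
1/(L + I(V)) = 1/((72 - 36*I*√83) + 67) = 1/(139 - 36*I*√83)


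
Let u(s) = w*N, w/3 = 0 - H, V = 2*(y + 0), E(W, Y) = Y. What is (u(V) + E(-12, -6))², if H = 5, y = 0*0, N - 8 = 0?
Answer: 15876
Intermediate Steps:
N = 8 (N = 8 + 0 = 8)
y = 0
V = 0 (V = 2*(0 + 0) = 2*0 = 0)
w = -15 (w = 3*(0 - 1*5) = 3*(0 - 5) = 3*(-5) = -15)
u(s) = -120 (u(s) = -15*8 = -120)
(u(V) + E(-12, -6))² = (-120 - 6)² = (-126)² = 15876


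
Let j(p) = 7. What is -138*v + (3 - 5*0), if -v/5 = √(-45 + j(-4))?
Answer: 3 + 690*I*√38 ≈ 3.0 + 4253.4*I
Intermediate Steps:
v = -5*I*√38 (v = -5*√(-45 + 7) = -5*I*√38 ≈ -30.822*I)
-138*v + (3 - 5*0) = -(-690)*I*√38 + (3 - 5*0) = 690*I*√38 + (3 + 0) = 690*I*√38 + 3 = 3 + 690*I*√38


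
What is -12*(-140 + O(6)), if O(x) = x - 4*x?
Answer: 1896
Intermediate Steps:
O(x) = -3*x
-12*(-140 + O(6)) = -12*(-140 - 3*6) = -12*(-140 - 18) = -12*(-158) = 1896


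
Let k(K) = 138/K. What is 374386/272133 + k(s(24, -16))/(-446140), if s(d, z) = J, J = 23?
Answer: 83513468621/60704708310 ≈ 1.3757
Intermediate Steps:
s(d, z) = 23
374386/272133 + k(s(24, -16))/(-446140) = 374386/272133 + (138/23)/(-446140) = 374386*(1/272133) + (138*(1/23))*(-1/446140) = 374386/272133 + 6*(-1/446140) = 374386/272133 - 3/223070 = 83513468621/60704708310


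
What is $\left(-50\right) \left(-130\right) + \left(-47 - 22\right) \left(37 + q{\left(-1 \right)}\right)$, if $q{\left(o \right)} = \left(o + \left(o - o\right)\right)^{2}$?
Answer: $3878$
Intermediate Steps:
$q{\left(o \right)} = o^{2}$ ($q{\left(o \right)} = \left(o + 0\right)^{2} = o^{2}$)
$\left(-50\right) \left(-130\right) + \left(-47 - 22\right) \left(37 + q{\left(-1 \right)}\right) = \left(-50\right) \left(-130\right) + \left(-47 - 22\right) \left(37 + \left(-1\right)^{2}\right) = 6500 - 69 \left(37 + 1\right) = 6500 - 2622 = 3878$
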